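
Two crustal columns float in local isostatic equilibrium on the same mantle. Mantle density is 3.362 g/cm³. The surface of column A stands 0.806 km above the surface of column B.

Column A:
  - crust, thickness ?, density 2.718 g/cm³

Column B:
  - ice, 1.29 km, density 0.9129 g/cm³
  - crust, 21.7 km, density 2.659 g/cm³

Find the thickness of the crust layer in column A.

32.8 km

Take the compensation level at the base of the deeper column (depth z_c below the surface of column A) and equate Σ ρ_i t_i down to z_c; mantle fills any gap and the z_c terms cancel.
Column A: x×2.718 + (z_c − 0 − x)×3.362
Column B: 0.806×0 + 1.29×0.9129 + 21.7×2.659 + (z_c − 0.806 − 22.99)×3.362
The z_c×3.362 term appears on both sides and cancels. Collect the known terms of each column as K = Σ(ρt)_known − 3.362 × (depth of known layers): K_A = 0 − 3.362×0 = 0; K_B = 58.877941 − 3.362×(0.806 + 22.99) = −21.124211.
Balance: K_A − x×(3.362 − 2.718) = K_B, so x = (K_A − K_B)/(3.362 − 2.718) = 21.1242/0.644 = 32.8 km.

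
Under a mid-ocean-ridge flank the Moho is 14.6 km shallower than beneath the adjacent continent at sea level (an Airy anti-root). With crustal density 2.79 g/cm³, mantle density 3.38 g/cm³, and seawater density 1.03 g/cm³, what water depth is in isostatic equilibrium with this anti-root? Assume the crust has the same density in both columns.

4.89 km

Replacing a thickness d of crust by seawater at the top must be balanced by replacing crust with mantle at the base: d (ρ_c − ρ_w) = a (ρ_m − ρ_c).
d = a (ρ_m − ρ_c)/(ρ_c − ρ_w) = 14.6 km × 0.59/1.76 = 4.89 km.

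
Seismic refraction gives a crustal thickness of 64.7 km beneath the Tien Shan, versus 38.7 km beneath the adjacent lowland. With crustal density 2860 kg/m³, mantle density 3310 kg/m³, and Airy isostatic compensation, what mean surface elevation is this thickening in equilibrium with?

3.53 km

Excess crust Δ = 64.7 km − 38.7 km = 26 km, split between elevation h and root r with h + r = Δ.
Airy balance ρ_c h = (ρ_m − ρ_c) r gives r = h ρ_c/(ρ_m − ρ_c), so h (1 + ρ_c/(ρ_m − ρ_c)) = Δ, i.e. h = Δ (ρ_m − ρ_c)/ρ_m.
h = 26 km × 450/3310 = 3.53 km.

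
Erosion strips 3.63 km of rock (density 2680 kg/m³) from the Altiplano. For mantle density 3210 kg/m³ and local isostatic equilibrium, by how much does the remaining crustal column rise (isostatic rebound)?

Unloading: uplift u = e ρ_c/ρ_m = 3.63 km × 2680/3210 = 3.03 km.

3.03 km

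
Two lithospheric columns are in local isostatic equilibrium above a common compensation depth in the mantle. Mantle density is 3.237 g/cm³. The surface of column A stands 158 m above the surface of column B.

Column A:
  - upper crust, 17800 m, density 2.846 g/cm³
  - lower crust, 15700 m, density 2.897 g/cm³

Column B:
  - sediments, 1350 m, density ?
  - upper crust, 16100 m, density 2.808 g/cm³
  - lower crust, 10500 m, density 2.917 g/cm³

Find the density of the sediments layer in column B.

2.11 g/cm³

Take the compensation level at the base of the deeper column (depth z_c below the surface of column A) and equate Σ ρ_i t_i down to z_c; mantle fills any gap and the z_c terms cancel.
Column A: 17800×2.846 + 15700×2.897 + (z_c − 33500)×3.237
Column B: 158×0 + 1350×ρ + 16100×2.808 + 10500×2.917 + (z_c − 158 − 27950)×3.237
The z_c×3.237 term appears on both sides and cancels. Collect the known terms of each column as K = Σ(ρt)_known − 3.237 × (depth of known layers): K_A = 96141.7 − 3.237×33500 = −12297.8; K_B = 75837.3 − 3.237×(158 + 27950) = −15148.296.
Balance: K_A = K_B + 1350×ρ, so ρ = (K_A − K_B)/1350 = 2850.5/1350 = 2.11 g/cm³.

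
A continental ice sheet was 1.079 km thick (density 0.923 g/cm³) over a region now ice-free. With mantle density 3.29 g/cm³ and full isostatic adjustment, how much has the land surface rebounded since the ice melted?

Removing the load lets mantle flow back in; uplift u satisfies ρ_ice t = ρ_m u.
u = t ρ_ice/ρ_m = 1.079 km × 0.923/3.29 = 0.303 km.

0.303 km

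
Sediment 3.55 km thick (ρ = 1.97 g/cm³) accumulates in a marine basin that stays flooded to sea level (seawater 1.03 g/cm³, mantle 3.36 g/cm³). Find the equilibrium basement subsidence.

1.43 km

Submarine loading: the sediment displaces seawater, and the subsidence is in turn flooded, so s (ρ_m − ρ_w) = t (ρ_sed − ρ_w).
s = 3.55 km × (1.97 − 1.03) / (3.36 − 1.03) = 1.43 km.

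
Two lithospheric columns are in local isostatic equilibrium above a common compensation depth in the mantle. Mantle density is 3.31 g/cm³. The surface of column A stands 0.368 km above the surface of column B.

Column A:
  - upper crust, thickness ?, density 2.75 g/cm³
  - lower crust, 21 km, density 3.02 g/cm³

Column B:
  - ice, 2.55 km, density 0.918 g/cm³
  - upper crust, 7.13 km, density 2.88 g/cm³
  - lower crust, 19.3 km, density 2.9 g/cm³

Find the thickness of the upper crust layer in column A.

21.8 km

Take the compensation level at the base of the deeper column (depth z_c below the surface of column A) and equate Σ ρ_i t_i down to z_c; mantle fills any gap and the z_c terms cancel.
Column A: x×2.75 + 21×3.02 + (z_c − 21 − x)×3.31
Column B: 0.368×0 + 2.55×0.918 + 7.13×2.88 + 19.3×2.9 + (z_c − 0.368 − 28.98)×3.31
The z_c×3.31 term appears on both sides and cancels. Collect the known terms of each column as K = Σ(ρt)_known − 3.31 × (depth of known layers): K_A = 63.42 − 3.31×21 = −6.09; K_B = 78.8453 − 3.31×(0.368 + 28.98) = −18.29658.
Balance: K_A − x×(3.31 − 2.75) = K_B, so x = (K_A − K_B)/(3.31 − 2.75) = 12.2066/0.56 = 21.8 km.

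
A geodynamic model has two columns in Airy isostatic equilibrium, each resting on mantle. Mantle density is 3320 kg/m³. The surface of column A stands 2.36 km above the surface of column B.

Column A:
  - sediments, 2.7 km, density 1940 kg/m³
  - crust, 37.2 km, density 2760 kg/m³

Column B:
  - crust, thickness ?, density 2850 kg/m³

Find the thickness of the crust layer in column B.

Take the compensation level at the base of the deeper column (depth z_c below the surface of column A) and equate Σ ρ_i t_i down to z_c; mantle fills any gap and the z_c terms cancel.
Column A: 2.7×1940 + 37.2×2760 + (z_c − 39.9)×3320
Column B: 2.36×0 + x×2850 + (z_c − 2.36 − 0 − x)×3320
The z_c×3320 term appears on both sides and cancels. Collect the known terms of each column as K = Σ(ρt)_known − 3320 × (depth of known layers): K_A = 107910 − 3320×39.9 = −24558; K_B = 0 − 3320×(2.36 + 0) = −7835.2.
Balance: K_A = K_B − x×(3320 − 2850), so x = (K_B − K_A)/(3320 − 2850) = 16722.8/470 = 35.6 km.

35.6 km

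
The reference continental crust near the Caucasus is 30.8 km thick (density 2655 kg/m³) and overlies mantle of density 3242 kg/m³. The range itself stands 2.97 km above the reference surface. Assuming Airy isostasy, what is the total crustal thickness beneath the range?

47.2 km

Root depth r = h ρ_c / (ρ_m − ρ_c) = 2.97 km × 2655 / 587 = 13.43 km.
Total thickness = T + h + r = 30.8 km + 2.97 km + 13.43 km = 47.2 km.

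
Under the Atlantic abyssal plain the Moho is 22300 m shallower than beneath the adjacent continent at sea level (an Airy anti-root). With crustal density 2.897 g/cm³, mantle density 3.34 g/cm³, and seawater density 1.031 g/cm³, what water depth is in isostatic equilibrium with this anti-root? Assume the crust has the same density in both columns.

Replacing a thickness d of crust by seawater at the top must be balanced by replacing crust with mantle at the base: d (ρ_c − ρ_w) = a (ρ_m − ρ_c).
d = a (ρ_m − ρ_c)/(ρ_c − ρ_w) = 22300 m × 0.443/1.866 = 5290 m.

5290 m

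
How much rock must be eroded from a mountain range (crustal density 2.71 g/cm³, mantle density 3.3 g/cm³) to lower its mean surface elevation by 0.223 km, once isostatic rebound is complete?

1.25 km

Net drop Δ = e − u = e − e ρ_c/ρ_m = e (ρ_m − ρ_c)/ρ_m.
e = Δ ρ_m/(ρ_m − ρ_c) = 0.223 km × 3.3/0.59 = 1.25 km.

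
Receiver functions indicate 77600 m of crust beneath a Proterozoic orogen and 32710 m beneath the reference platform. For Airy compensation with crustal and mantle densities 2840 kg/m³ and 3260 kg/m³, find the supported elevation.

Excess crust Δ = 77600 m − 32710 m = 44890 m, split between elevation h and root r with h + r = Δ.
Airy balance ρ_c h = (ρ_m − ρ_c) r gives r = h ρ_c/(ρ_m − ρ_c), so h (1 + ρ_c/(ρ_m − ρ_c)) = Δ, i.e. h = Δ (ρ_m − ρ_c)/ρ_m.
h = 44890 m × 420/3260 = 5780 m.

5780 m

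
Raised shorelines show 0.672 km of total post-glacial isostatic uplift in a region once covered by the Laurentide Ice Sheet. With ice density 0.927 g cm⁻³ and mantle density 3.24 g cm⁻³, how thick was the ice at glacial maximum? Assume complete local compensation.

u = t ρ_ice/ρ_m → t = u ρ_m/ρ_ice = 0.672 km × 3.24/0.927 = 2.35 km.

2.35 km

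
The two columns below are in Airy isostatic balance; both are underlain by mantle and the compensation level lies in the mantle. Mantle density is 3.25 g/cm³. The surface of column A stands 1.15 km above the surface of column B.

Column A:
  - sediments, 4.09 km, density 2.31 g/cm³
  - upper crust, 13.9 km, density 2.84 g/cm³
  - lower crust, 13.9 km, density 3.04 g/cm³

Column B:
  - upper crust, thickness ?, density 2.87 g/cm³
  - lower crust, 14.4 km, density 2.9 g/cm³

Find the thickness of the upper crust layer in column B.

Take the compensation level at the base of the deeper column (depth z_c below the surface of column A) and equate Σ ρ_i t_i down to z_c; mantle fills any gap and the z_c terms cancel.
Column A: 4.09×2.31 + 13.9×2.84 + 13.9×3.04 + (z_c − 31.89)×3.25
Column B: 1.15×0 + x×2.87 + 14.4×2.9 + (z_c − 1.15 − 14.4 − x)×3.25
The z_c×3.25 term appears on both sides and cancels. Collect the known terms of each column as K = Σ(ρt)_known − 3.25 × (depth of known layers): K_A = 91.1799 − 3.25×31.89 = −12.4626; K_B = 41.76 − 3.25×(1.15 + 14.4) = −8.7775.
Balance: K_A = K_B − x×(3.25 − 2.87), so x = (K_B − K_A)/(3.25 − 2.87) = 3.6851/0.38 = 9.7 km.

9.7 km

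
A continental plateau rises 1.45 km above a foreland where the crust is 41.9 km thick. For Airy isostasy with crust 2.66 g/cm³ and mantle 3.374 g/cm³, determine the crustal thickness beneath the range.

48.8 km

Root depth r = h ρ_c / (ρ_m − ρ_c) = 1.45 km × 2.66 / 0.714 = 5.402 km.
Total thickness = T + h + r = 41.9 km + 1.45 km + 5.402 km = 48.8 km.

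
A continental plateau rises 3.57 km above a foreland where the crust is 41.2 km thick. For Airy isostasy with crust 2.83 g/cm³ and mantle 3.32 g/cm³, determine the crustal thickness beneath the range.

Root depth r = h ρ_c / (ρ_m − ρ_c) = 3.57 km × 2.83 / 0.49 = 20.62 km.
Total thickness = T + h + r = 41.2 km + 3.57 km + 20.62 km = 65.4 km.

65.4 km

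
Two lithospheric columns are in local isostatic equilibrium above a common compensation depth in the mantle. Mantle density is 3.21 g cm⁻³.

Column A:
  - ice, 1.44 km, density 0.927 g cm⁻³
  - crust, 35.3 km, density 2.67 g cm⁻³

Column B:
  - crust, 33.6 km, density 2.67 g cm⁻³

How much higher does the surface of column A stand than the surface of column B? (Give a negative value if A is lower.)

For any compensation level in the mantle, the mantle terms cancel and isostasy reduces to e = (Σt_A − Σt_B) − (Σ(ρt)_A − Σ(ρt)_B) / ρ_m.
Σt_A = 36.74 km; Σt_B = 33.6 km; Σ(ρt)_A = 95.58588; Σ(ρt)_B = 89.712 (in km·g cm⁻³).
e = (36.74 − 33.6) − (95.58588 − 89.712) / 3.21 = 1.31 km.

1.31 km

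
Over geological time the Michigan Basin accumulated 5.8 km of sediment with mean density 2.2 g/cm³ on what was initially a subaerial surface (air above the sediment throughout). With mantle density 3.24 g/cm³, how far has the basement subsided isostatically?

3.94 km

Subaerial load: s = t ρ_sed / ρ_m = 5.8 km × 2.2/3.24 = 3.94 km.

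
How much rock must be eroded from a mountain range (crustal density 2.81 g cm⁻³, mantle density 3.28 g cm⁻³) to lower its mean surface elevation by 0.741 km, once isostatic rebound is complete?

5.17 km

Net drop Δ = e − u = e − e ρ_c/ρ_m = e (ρ_m − ρ_c)/ρ_m.
e = Δ ρ_m/(ρ_m − ρ_c) = 0.741 km × 3.28/0.47 = 5.17 km.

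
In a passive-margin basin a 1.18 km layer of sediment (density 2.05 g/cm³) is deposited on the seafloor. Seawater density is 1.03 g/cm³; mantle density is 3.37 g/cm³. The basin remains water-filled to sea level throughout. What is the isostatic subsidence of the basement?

Submarine loading: the sediment displaces seawater, and the subsidence is in turn flooded, so s (ρ_m − ρ_w) = t (ρ_sed − ρ_w).
s = 1.18 km × (2.05 − 1.03) / (3.37 − 1.03) = 0.514 km.

0.514 km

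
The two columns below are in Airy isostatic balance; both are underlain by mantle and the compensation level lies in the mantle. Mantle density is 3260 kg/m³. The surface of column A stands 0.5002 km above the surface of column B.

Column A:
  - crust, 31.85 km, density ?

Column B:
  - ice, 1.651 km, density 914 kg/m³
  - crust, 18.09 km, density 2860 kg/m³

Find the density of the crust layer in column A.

Take the compensation level at the base of the deeper column (depth z_c below the surface of column A) and equate Σ ρ_i t_i down to z_c; mantle fills any gap and the z_c terms cancel.
Column A: 31.85×ρ + (z_c − 31.85)×3260
Column B: 0.5002×0 + 1.651×914 + 18.09×2860 + (z_c − 0.5002 − 19.741)×3260
The z_c×3260 term appears on both sides and cancels. Collect the known terms of each column as K = Σ(ρt)_known − 3260 × (depth of known layers): K_A = 0 − 3260×31.85 = −103831; K_B = 53246.414 − 3260×(0.5002 + 19.741) = −12739.898.
Balance: K_A + 31.85×ρ = K_B, so ρ = (K_B − K_A)/31.85 = 91091.1/31.85 = 2860 kg/m³.

2860 kg/m³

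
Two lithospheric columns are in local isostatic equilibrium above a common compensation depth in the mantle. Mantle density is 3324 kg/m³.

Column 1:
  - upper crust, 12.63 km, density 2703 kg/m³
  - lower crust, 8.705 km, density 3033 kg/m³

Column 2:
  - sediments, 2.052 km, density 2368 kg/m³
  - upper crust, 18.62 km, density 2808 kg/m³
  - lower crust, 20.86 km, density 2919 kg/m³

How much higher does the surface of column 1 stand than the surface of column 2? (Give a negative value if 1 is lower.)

−2.9 km

For any compensation level in the mantle, the mantle terms cancel and isostasy reduces to e = (Σt_1 − Σt_2) − (Σ(ρt)_1 − Σ(ρt)_2) / ρ_m.
Σt_1 = 21.335 km; Σt_2 = 41.532 km; Σ(ρt)_1 = 60541.155; Σ(ρt)_2 = 118034.436 (in km·kg/m³).
e = (21.335 − 41.532) − (60541.155 − 118034.436) / 3324 = −2.9 km.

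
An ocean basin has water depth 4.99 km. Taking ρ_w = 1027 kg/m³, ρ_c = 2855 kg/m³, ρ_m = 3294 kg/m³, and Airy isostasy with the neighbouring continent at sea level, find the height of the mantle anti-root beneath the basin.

Equating mass per unit area of the two columns: replacing crust with seawater at the top is compensated by replacing crust with mantle at the base: d (ρ_c − ρ_w) = a (ρ_m − ρ_c).
a = d (ρ_c − ρ_w)/(ρ_m − ρ_c) = 4.99 km × 1828/439 = 20.8 km.

20.8 km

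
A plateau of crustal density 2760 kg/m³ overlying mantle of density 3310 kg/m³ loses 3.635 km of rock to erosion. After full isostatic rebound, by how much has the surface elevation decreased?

0.604 km

Rebound u = e ρ_c/ρ_m = 3.635 km × 2760/3310 = 3.031 km.
Net surface drop = e − u = 3.635 km − 3.031 km = e (ρ_m − ρ_c)/ρ_m = 0.604 km.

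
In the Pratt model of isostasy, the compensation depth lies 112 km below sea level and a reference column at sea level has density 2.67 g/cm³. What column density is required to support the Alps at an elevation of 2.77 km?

2.61 g/cm³

Pratt balance: ρ_ref D = ρ (D + h).
ρ = ρ_ref D/(D + h) = 2.67 × 112 km/(112 km + 2.77 km) = 2.61 g/cm³.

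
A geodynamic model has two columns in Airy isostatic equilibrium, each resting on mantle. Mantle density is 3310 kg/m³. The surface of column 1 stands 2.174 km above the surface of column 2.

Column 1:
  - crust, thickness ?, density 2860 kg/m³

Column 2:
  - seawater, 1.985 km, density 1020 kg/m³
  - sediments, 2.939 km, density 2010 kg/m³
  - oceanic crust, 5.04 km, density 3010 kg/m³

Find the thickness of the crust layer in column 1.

37.9 km

Take the compensation level at the base of the deeper column (depth z_c below the surface of column 1) and equate Σ ρ_i t_i down to z_c; mantle fills any gap and the z_c terms cancel.
Column 1: x×2860 + (z_c − 0 − x)×3310
Column 2: 2.174×0 + 1.985×1020 + 2.939×2010 + 5.04×3010 + (z_c − 2.174 − 9.964)×3310
The z_c×3310 term appears on both sides and cancels. Collect the known terms of each column as K = Σ(ρt)_known − 3310 × (depth of known layers): K_1 = 0 − 3310×0 = 0; K_2 = 23102.49 − 3310×(2.174 + 9.964) = −17074.29.
Balance: K_1 − x×(3310 − 2860) = K_2, so x = (K_1 − K_2)/(3310 − 2860) = 17074.3/450 = 37.9 km.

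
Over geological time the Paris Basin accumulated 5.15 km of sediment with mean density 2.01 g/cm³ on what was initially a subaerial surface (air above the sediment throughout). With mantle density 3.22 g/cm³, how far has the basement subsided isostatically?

Subaerial load: s = t ρ_sed / ρ_m = 5.15 km × 2.01/3.22 = 3.21 km.

3.21 km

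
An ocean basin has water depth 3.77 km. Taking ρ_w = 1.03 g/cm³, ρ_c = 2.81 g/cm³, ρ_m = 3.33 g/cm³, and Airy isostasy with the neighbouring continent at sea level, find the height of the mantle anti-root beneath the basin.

By Archimedes' principle applied to the lithosphere: replacing crust with seawater at the top is compensated by replacing crust with mantle at the base: d (ρ_c − ρ_w) = a (ρ_m − ρ_c).
a = d (ρ_c − ρ_w)/(ρ_m − ρ_c) = 3.77 km × 1.78/0.52 = 12.9 km.

12.9 km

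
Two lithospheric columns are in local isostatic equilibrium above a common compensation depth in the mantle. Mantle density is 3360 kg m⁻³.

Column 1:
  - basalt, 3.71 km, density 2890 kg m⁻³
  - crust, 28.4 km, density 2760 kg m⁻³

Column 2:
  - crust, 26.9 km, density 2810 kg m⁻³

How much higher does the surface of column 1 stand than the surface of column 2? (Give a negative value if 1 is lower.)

1.19 km

For any compensation level in the mantle, the mantle terms cancel and isostasy reduces to e = (Σt_1 − Σt_2) − (Σ(ρt)_1 − Σ(ρt)_2) / ρ_m.
Σt_1 = 32.11 km; Σt_2 = 26.9 km; Σ(ρt)_1 = 89105.9; Σ(ρt)_2 = 75589 (in km·kg m⁻³).
e = (32.11 − 26.9) − (89105.9 − 75589) / 3360 = 1.19 km.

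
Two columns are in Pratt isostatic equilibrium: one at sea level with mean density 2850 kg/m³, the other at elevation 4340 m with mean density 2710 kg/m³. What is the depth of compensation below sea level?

84000 m

ρ_ref D = ρ (D + h) → D (ρ_ref − ρ) = ρ h.
D = ρ h/(ρ_ref − ρ) = 2710 × 4340 m/(2850 − 2710) = 84000 m.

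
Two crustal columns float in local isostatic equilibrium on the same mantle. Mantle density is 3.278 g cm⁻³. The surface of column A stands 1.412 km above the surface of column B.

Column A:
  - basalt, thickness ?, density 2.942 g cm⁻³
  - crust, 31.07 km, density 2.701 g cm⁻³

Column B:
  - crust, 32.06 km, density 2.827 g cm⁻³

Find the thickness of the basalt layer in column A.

3.45 km

Take the compensation level at the base of the deeper column (depth z_c below the surface of column A) and equate Σ ρ_i t_i down to z_c; mantle fills any gap and the z_c terms cancel.
Column A: x×2.942 + 31.07×2.701 + (z_c − 31.07 − x)×3.278
Column B: 1.412×0 + 32.06×2.827 + (z_c − 1.412 − 32.06)×3.278
The z_c×3.278 term appears on both sides and cancels. Collect the known terms of each column as K = Σ(ρt)_known − 3.278 × (depth of known layers): K_A = 83.92007 − 3.278×31.07 = −17.92739; K_B = 90.63362 − 3.278×(1.412 + 32.06) = −19.087596.
Balance: K_A − x×(3.278 − 2.942) = K_B, so x = (K_A − K_B)/(3.278 − 2.942) = 1.16021/0.336 = 3.45 km.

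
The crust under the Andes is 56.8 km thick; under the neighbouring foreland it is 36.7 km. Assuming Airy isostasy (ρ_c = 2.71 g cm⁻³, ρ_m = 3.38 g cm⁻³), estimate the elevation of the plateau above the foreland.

Excess crust Δ = 56.8 km − 36.7 km = 20.1 km, split between elevation h and root r with h + r = Δ.
Airy balance ρ_c h = (ρ_m − ρ_c) r gives r = h ρ_c/(ρ_m − ρ_c), so h (1 + ρ_c/(ρ_m − ρ_c)) = Δ, i.e. h = Δ (ρ_m − ρ_c)/ρ_m.
h = 20.1 km × 0.67/3.38 = 3.98 km.

3.98 km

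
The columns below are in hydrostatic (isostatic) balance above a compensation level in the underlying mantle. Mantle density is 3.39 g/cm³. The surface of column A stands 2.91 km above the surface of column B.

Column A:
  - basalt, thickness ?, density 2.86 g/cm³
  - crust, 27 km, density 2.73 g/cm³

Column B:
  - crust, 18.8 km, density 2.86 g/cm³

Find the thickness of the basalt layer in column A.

Take the compensation level at the base of the deeper column (depth z_c below the surface of column A) and equate Σ ρ_i t_i down to z_c; mantle fills any gap and the z_c terms cancel.
Column A: x×2.86 + 27×2.73 + (z_c − 27 − x)×3.39
Column B: 2.91×0 + 18.8×2.86 + (z_c − 2.91 − 18.8)×3.39
The z_c×3.39 term appears on both sides and cancels. Collect the known terms of each column as K = Σ(ρt)_known − 3.39 × (depth of known layers): K_A = 73.71 − 3.39×27 = −17.82; K_B = 53.768 − 3.39×(2.91 + 18.8) = −19.8289.
Balance: K_A − x×(3.39 − 2.86) = K_B, so x = (K_A − K_B)/(3.39 − 2.86) = 2.0089/0.53 = 3.79 km.

3.79 km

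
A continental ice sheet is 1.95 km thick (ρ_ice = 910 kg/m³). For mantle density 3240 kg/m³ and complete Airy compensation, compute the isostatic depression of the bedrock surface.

Equating mass per unit area of the two columns: the ice load ρ_ice t is balanced by mantle displaced below, ρ_m s.
s = t ρ_ice / ρ_m = 1.95 km × 910/3240 = 0.548 km.

0.548 km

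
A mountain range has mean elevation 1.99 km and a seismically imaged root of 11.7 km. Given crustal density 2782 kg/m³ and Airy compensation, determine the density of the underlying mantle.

Airy balance: ρ_c h = (ρ_m − ρ_c) r → ρ_m = ρ_c (1 + h/r).
ρ_m = 2782 × (1 + 1.99 km/11.7 km) = 3260 kg/m³.

3260 kg/m³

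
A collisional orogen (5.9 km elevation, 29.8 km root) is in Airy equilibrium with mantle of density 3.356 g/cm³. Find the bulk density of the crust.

2.8 g/cm³

ρ_c h = (ρ_m − ρ_c) r → ρ_c (h + r) = ρ_m r → ρ_c = ρ_m r / (h + r).
ρ_c = 3.356 × 29.8 km / (5.9 km + 29.8 km) = 2.8 g/cm³.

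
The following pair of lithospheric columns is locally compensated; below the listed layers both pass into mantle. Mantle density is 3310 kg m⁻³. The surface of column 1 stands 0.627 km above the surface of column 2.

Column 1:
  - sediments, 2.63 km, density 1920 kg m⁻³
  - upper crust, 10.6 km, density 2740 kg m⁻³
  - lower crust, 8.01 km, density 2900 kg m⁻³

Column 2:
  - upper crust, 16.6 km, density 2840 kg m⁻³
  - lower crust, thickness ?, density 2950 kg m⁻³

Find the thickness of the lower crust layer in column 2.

Take the compensation level at the base of the deeper column (depth z_c below the surface of column 1) and equate Σ ρ_i t_i down to z_c; mantle fills any gap and the z_c terms cancel.
Column 1: 2.63×1920 + 10.6×2740 + 8.01×2900 + (z_c − 21.24)×3310
Column 2: 0.627×0 + 16.6×2840 + x×2950 + (z_c − 0.627 − 16.6 − x)×3310
The z_c×3310 term appears on both sides and cancels. Collect the known terms of each column as K = Σ(ρt)_known − 3310 × (depth of known layers): K_1 = 57322.6 − 3310×21.24 = −12981.8; K_2 = 47144 − 3310×(0.627 + 16.6) = −9877.37.
Balance: K_1 = K_2 − x×(3310 − 2950), so x = (K_2 − K_1)/(3310 − 2950) = 3104.43/360 = 8.62 km.

8.62 km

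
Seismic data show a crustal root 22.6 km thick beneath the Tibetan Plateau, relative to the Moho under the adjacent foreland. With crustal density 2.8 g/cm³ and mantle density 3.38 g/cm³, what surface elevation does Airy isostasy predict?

4.68 km

Balancing pressure at the compensation depth: ρ_c h = (ρ_m − ρ_c) r.
h = r (ρ_m − ρ_c) / ρ_c = 22.6 km × (3.38 − 2.8) / 2.8 = 4.68 km.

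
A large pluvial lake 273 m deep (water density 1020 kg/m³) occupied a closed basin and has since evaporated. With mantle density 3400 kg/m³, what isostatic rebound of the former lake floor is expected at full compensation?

u = d ρ_w/ρ_m = 273 m × 1020/3400 = 81.9 m.

81.9 m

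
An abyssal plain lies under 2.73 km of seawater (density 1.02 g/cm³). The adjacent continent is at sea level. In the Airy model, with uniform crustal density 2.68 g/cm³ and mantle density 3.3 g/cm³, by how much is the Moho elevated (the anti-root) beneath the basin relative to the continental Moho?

Balancing pressure at the compensation depth: replacing crust with seawater at the top is compensated by replacing crust with mantle at the base: d (ρ_c − ρ_w) = a (ρ_m − ρ_c).
a = d (ρ_c − ρ_w)/(ρ_m − ρ_c) = 2.73 km × 1.66/0.62 = 7.31 km.

7.31 km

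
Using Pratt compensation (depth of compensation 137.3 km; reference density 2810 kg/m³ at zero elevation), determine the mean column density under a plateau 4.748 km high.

2720 kg/m³

Pratt balance: ρ_ref D = ρ (D + h).
ρ = ρ_ref D/(D + h) = 2810 × 137.3 km/(137.3 km + 4.748 km) = 2720 kg/m³.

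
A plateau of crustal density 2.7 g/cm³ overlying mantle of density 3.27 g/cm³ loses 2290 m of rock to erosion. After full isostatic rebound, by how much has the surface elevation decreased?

399 m

Rebound u = e ρ_c/ρ_m = 2290 m × 2.7/3.27 = 1891 m.
Net surface drop = e − u = 2290 m − 1891 m = e (ρ_m − ρ_c)/ρ_m = 399 m.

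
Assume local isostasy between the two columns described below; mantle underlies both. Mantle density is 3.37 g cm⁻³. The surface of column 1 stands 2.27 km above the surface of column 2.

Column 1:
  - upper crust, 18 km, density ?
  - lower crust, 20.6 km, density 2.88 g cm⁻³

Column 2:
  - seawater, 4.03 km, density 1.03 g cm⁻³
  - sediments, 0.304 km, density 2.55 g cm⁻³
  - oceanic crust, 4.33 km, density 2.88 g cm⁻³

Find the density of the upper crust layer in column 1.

2.85 g cm⁻³

Take the compensation level at the base of the deeper column (depth z_c below the surface of column 1) and equate Σ ρ_i t_i down to z_c; mantle fills any gap and the z_c terms cancel.
Column 1: 18×ρ + 20.6×2.88 + (z_c − 38.6)×3.37
Column 2: 2.27×0 + 4.03×1.03 + 0.304×2.55 + 4.33×2.88 + (z_c − 2.27 − 8.664)×3.37
The z_c×3.37 term appears on both sides and cancels. Collect the known terms of each column as K = Σ(ρt)_known − 3.37 × (depth of known layers): K_1 = 59.328 − 3.37×38.6 = −70.754; K_2 = 17.3965 − 3.37×(2.27 + 8.664) = −19.45108.
Balance: K_1 + 18×ρ = K_2, so ρ = (K_2 − K_1)/18 = 51.3029/18 = 2.85 g cm⁻³.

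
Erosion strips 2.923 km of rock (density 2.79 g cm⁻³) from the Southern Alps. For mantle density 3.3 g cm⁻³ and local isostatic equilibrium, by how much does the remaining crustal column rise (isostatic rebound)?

Unloading: uplift u = e ρ_c/ρ_m = 2.923 km × 2.79/3.3 = 2.47 km.

2.47 km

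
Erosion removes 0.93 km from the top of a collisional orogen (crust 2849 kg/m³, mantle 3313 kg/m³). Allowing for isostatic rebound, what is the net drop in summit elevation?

Rebound u = e ρ_c/ρ_m = 0.93 km × 2849/3313 = 0.7997 km.
Net surface drop = e − u = 0.93 km − 0.7997 km = e (ρ_m − ρ_c)/ρ_m = 0.13 km.

0.13 km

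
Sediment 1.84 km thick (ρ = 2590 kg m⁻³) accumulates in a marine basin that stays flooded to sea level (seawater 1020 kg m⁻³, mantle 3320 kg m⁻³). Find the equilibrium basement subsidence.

1.26 km

Submarine loading: the sediment displaces seawater, and the subsidence is in turn flooded, so s (ρ_m − ρ_w) = t (ρ_sed − ρ_w).
s = 1.84 km × (2590 − 1020) / (3320 − 1020) = 1.26 km.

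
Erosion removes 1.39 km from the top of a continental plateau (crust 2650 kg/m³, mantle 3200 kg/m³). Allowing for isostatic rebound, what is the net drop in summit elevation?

0.239 km

Rebound u = e ρ_c/ρ_m = 1.39 km × 2650/3200 = 1.151 km.
Net surface drop = e − u = 1.39 km − 1.151 km = e (ρ_m − ρ_c)/ρ_m = 0.239 km.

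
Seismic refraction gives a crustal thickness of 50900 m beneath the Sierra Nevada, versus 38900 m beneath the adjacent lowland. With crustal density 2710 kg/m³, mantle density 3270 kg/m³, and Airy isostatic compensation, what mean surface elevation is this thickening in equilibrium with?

2060 m

Excess crust Δ = 50900 m − 38900 m = 12000 m, split between elevation h and root r with h + r = Δ.
Airy balance ρ_c h = (ρ_m − ρ_c) r gives r = h ρ_c/(ρ_m − ρ_c), so h (1 + ρ_c/(ρ_m − ρ_c)) = Δ, i.e. h = Δ (ρ_m − ρ_c)/ρ_m.
h = 12000 m × 560/3270 = 2060 m.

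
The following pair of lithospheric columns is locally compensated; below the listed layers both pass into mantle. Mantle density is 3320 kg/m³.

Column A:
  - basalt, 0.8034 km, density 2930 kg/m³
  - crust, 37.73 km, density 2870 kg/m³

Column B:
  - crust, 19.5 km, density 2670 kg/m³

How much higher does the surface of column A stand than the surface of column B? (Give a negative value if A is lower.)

For any compensation level in the mantle, the mantle terms cancel and isostasy reduces to e = (Σt_A − Σt_B) − (Σ(ρt)_A − Σ(ρt)_B) / ρ_m.
Σt_A = 38.5334 km; Σt_B = 19.5 km; Σ(ρt)_A = 110639.062; Σ(ρt)_B = 52065 (in km·kg/m³).
e = (38.5334 − 19.5) − (110639.062 − 52065) / 3320 = 1.39 km.

1.39 km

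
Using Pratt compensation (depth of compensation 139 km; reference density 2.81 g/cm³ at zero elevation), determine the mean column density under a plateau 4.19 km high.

Pratt balance: ρ_ref D = ρ (D + h).
ρ = ρ_ref D/(D + h) = 2.81 × 139 km/(139 km + 4.19 km) = 2.73 g/cm³.

2.73 g/cm³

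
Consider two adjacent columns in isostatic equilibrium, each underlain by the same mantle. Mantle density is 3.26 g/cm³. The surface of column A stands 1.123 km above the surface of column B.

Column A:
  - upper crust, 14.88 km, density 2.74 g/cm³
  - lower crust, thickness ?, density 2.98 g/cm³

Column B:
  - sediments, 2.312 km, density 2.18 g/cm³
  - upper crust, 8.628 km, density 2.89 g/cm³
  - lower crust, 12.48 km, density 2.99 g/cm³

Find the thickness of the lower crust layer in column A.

17.8 km

Take the compensation level at the base of the deeper column (depth z_c below the surface of column A) and equate Σ ρ_i t_i down to z_c; mantle fills any gap and the z_c terms cancel.
Column A: 14.88×2.74 + x×2.98 + (z_c − 14.88 − x)×3.26
Column B: 1.123×0 + 2.312×2.18 + 8.628×2.89 + 12.48×2.99 + (z_c − 1.123 − 23.42)×3.26
The z_c×3.26 term appears on both sides and cancels. Collect the known terms of each column as K = Σ(ρt)_known − 3.26 × (depth of known layers): K_A = 40.7712 − 3.26×14.88 = −7.7376; K_B = 67.29028 − 3.26×(1.123 + 23.42) = −12.7199.
Balance: K_A − x×(3.26 − 2.98) = K_B, so x = (K_A − K_B)/(3.26 − 2.98) = 4.9823/0.28 = 17.8 km.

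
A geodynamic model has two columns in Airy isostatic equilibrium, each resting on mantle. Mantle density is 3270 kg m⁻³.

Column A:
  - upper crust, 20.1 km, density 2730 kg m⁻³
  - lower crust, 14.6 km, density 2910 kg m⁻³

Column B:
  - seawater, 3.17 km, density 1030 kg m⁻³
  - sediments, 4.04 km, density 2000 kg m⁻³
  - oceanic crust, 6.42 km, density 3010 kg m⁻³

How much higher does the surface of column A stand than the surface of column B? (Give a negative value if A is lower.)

0.676 km

For any compensation level in the mantle, the mantle terms cancel and isostasy reduces to e = (Σt_A − Σt_B) − (Σ(ρt)_A − Σ(ρt)_B) / ρ_m.
Σt_A = 34.7 km; Σt_B = 13.63 km; Σ(ρt)_A = 97359; Σ(ρt)_B = 30669.3 (in km·kg m⁻³).
e = (34.7 − 13.63) − (97359 − 30669.3) / 3270 = 0.676 km.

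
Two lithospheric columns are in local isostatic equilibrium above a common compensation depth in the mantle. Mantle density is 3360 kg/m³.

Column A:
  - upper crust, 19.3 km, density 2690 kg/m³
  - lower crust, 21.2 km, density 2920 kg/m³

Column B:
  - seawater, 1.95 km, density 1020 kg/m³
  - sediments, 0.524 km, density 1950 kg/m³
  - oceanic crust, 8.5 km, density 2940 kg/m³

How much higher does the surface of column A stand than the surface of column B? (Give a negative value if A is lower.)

3.98 km

For any compensation level in the mantle, the mantle terms cancel and isostasy reduces to e = (Σt_A − Σt_B) − (Σ(ρt)_A − Σ(ρt)_B) / ρ_m.
Σt_A = 40.5 km; Σt_B = 10.974 km; Σ(ρt)_A = 113821; Σ(ρt)_B = 28000.8 (in km·kg/m³).
e = (40.5 − 10.974) − (113821 − 28000.8) / 3360 = 3.98 km.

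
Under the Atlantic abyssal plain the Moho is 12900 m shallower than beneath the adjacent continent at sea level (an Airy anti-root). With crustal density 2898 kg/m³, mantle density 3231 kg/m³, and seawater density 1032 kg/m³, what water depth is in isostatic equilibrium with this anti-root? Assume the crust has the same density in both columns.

Replacing a thickness d of crust by seawater at the top must be balanced by replacing crust with mantle at the base: d (ρ_c − ρ_w) = a (ρ_m − ρ_c).
d = a (ρ_m − ρ_c)/(ρ_c − ρ_w) = 12900 m × 333/1866 = 2300 m.

2300 m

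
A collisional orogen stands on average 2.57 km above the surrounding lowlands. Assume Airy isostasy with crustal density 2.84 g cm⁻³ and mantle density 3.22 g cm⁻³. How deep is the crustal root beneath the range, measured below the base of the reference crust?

For local isostatic compensation: the weight of the topography is balanced by the buoyancy of the root, ρ_c h = (ρ_m − ρ_c) r.
r = h · ρ_c / (ρ_m − ρ_c) = 2.57 km × 2.84 / (3.22 − 2.84) = 19.2 km.

19.2 km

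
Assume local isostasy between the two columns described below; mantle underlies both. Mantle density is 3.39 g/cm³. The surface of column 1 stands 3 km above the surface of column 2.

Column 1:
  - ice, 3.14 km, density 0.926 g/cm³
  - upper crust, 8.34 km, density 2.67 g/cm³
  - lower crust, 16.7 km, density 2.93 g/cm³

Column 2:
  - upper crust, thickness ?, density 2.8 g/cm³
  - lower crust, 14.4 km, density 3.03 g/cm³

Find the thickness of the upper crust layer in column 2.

Take the compensation level at the base of the deeper column (depth z_c below the surface of column 1) and equate Σ ρ_i t_i down to z_c; mantle fills any gap and the z_c terms cancel.
Column 1: 3.14×0.926 + 8.34×2.67 + 16.7×2.93 + (z_c − 28.18)×3.39
Column 2: 3×0 + x×2.8 + 14.4×3.03 + (z_c − 3 − 14.4 − x)×3.39
The z_c×3.39 term appears on both sides and cancels. Collect the known terms of each column as K = Σ(ρt)_known − 3.39 × (depth of known layers): K_1 = 74.10644 − 3.39×28.18 = −21.42376; K_2 = 43.632 − 3.39×(3 + 14.4) = −15.354.
Balance: K_1 = K_2 − x×(3.39 − 2.8), so x = (K_2 − K_1)/(3.39 − 2.8) = 6.06976/0.59 = 10.3 km.

10.3 km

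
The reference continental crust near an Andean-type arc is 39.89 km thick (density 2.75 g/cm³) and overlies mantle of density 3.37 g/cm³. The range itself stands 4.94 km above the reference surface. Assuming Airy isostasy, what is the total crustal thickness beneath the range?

66.7 km

Root depth r = h ρ_c / (ρ_m − ρ_c) = 4.94 km × 2.75 / 0.62 = 21.91 km.
Total thickness = T + h + r = 39.89 km + 4.94 km + 21.91 km = 66.7 km.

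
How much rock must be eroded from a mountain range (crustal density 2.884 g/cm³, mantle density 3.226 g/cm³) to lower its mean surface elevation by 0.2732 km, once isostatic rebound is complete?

Net drop Δ = e − u = e − e ρ_c/ρ_m = e (ρ_m − ρ_c)/ρ_m.
e = Δ ρ_m/(ρ_m − ρ_c) = 0.2732 km × 3.226/0.342 = 2.58 km.

2.58 km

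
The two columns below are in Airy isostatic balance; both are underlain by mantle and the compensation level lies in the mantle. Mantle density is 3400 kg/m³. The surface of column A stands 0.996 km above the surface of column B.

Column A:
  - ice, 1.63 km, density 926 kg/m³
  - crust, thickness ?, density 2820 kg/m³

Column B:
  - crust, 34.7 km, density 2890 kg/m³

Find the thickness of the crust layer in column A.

Take the compensation level at the base of the deeper column (depth z_c below the surface of column A) and equate Σ ρ_i t_i down to z_c; mantle fills any gap and the z_c terms cancel.
Column A: 1.63×926 + x×2820 + (z_c − 1.63 − x)×3400
Column B: 0.996×0 + 34.7×2890 + (z_c − 0.996 − 34.7)×3400
The z_c×3400 term appears on both sides and cancels. Collect the known terms of each column as K = Σ(ρt)_known − 3400 × (depth of known layers): K_A = 1509.38 − 3400×1.63 = −4032.62; K_B = 100283 − 3400×(0.996 + 34.7) = −21083.4.
Balance: K_A − x×(3400 − 2820) = K_B, so x = (K_A − K_B)/(3400 − 2820) = 17050.8/580 = 29.4 km.

29.4 km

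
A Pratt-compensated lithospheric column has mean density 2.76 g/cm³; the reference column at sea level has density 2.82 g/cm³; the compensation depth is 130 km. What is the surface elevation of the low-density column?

ρ_ref D = ρ (D + h) → h = D (ρ_ref − ρ)/ρ.
h = 130 km × (2.82 − 2.76)/2.76 = 2.83 km.

2.83 km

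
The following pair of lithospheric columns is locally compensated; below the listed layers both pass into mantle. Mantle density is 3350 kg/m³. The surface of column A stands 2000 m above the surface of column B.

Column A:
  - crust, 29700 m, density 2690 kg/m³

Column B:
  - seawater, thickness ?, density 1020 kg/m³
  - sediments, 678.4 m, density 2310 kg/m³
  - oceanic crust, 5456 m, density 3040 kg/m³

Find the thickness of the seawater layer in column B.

4510 m

Take the compensation level at the base of the deeper column (depth z_c below the surface of column A) and equate Σ ρ_i t_i down to z_c; mantle fills any gap and the z_c terms cancel.
Column A: 29700×2690 + (z_c − 29700)×3350
Column B: 2000×0 + x×1020 + 678.4×2310 + 5456×3040 + (z_c − 2000 − 6134.4 − x)×3350
The z_c×3350 term appears on both sides and cancels. Collect the known terms of each column as K = Σ(ρt)_known − 3350 × (depth of known layers): K_A = 79893000 − 3350×29700 = −19602000; K_B = 18153344 − 3350×(2000 + 6134.4) = −9096896.
Balance: K_A = K_B − x×(3350 − 1020), so x = (K_B − K_A)/(3350 − 1020) = 10505100/2330 = 4510 m.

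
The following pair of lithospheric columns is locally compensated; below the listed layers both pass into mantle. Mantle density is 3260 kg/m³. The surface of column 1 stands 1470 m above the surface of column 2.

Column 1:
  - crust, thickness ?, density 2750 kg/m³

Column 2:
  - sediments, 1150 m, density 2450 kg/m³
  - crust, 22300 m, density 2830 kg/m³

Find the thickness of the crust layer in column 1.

Take the compensation level at the base of the deeper column (depth z_c below the surface of column 1) and equate Σ ρ_i t_i down to z_c; mantle fills any gap and the z_c terms cancel.
Column 1: x×2750 + (z_c − 0 − x)×3260
Column 2: 1470×0 + 1150×2450 + 22300×2830 + (z_c − 1470 − 23450)×3260
The z_c×3260 term appears on both sides and cancels. Collect the known terms of each column as K = Σ(ρt)_known − 3260 × (depth of known layers): K_1 = 0 − 3260×0 = 0; K_2 = 65926500 − 3260×(1470 + 23450) = −15312700.
Balance: K_1 − x×(3260 − 2750) = K_2, so x = (K_1 − K_2)/(3260 − 2750) = 15312700/510 = 30000 m.

30000 m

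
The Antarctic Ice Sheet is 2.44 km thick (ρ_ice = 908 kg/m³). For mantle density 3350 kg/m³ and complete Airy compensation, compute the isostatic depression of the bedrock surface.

0.661 km

For local isostatic compensation: the ice load ρ_ice t is balanced by mantle displaced below, ρ_m s.
s = t ρ_ice / ρ_m = 2.44 km × 908/3350 = 0.661 km.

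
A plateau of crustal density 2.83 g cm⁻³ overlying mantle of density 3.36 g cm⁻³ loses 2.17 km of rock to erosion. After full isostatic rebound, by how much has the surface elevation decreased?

Rebound u = e ρ_c/ρ_m = 2.17 km × 2.83/3.36 = 1.828 km.
Net surface drop = e − u = 2.17 km − 1.828 km = e (ρ_m − ρ_c)/ρ_m = 0.342 km.

0.342 km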